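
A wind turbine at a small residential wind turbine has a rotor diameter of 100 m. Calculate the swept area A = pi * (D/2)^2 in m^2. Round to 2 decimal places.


Compute the rotor radius:
  r = D / 2 = 100 / 2 = 50.0 m
Calculate swept area:
  A = pi * r^2 = pi * 50.0^2
  A = 7853.98 m^2

7853.98


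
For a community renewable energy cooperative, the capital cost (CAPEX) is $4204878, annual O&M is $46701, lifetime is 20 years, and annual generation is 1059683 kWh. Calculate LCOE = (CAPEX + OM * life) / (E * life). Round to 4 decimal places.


Total cost = CAPEX + OM * lifetime = 4204878 + 46701 * 20 = 4204878 + 934020 = 5138898
Total generation = annual * lifetime = 1059683 * 20 = 21193660 kWh
LCOE = 5138898 / 21193660
LCOE = 0.2425 $/kWh

0.2425


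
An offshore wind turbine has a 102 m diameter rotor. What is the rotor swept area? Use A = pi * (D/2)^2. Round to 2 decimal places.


Compute the rotor radius:
  r = D / 2 = 102 / 2 = 51.0 m
Calculate swept area:
  A = pi * r^2 = pi * 51.0^2
  A = 8171.28 m^2

8171.28


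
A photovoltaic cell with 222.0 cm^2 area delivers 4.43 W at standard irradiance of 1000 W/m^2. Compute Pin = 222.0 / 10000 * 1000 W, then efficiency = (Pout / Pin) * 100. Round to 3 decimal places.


First compute the input power:
  Pin = area_cm2 / 10000 * G = 222.0 / 10000 * 1000 = 22.2 W
Then compute efficiency:
  Efficiency = (Pout / Pin) * 100 = (4.43 / 22.2) * 100
  Efficiency = 19.955%

19.955


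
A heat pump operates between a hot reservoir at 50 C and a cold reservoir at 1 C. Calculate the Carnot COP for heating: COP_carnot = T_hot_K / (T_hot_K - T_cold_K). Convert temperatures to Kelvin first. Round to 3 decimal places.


Convert to Kelvin:
  T_hot = 50 + 273.15 = 323.15 K
  T_cold = 1 + 273.15 = 274.15 K
Apply Carnot COP formula:
  COP = T_hot_K / (T_hot_K - T_cold_K) = 323.15 / 49.0
  COP = 6.595

6.595


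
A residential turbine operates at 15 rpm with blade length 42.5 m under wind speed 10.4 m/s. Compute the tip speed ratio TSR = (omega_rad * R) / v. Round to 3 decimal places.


Convert rotational speed to rad/s:
  omega = 15 * 2 * pi / 60 = 1.5708 rad/s
Compute tip speed:
  v_tip = omega * R = 1.5708 * 42.5 = 66.759 m/s
Tip speed ratio:
  TSR = v_tip / v_wind = 66.759 / 10.4 = 6.419

6.419


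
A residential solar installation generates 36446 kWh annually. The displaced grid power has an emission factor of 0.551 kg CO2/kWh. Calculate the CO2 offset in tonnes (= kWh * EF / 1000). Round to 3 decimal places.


CO2 offset in kg = generation * emission_factor
CO2 offset = 36446 * 0.551 = 20081.75 kg
Convert to tonnes:
  CO2 offset = 20081.75 / 1000 = 20.082 tonnes

20.082


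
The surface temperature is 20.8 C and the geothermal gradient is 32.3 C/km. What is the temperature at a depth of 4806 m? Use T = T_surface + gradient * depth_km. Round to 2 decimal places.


Convert depth to km: 4806 / 1000 = 4.806 km
Temperature increase = gradient * depth_km = 32.3 * 4.806 = 155.23 C
Temperature at depth = T_surface + delta_T = 20.8 + 155.23
T = 176.03 C

176.03


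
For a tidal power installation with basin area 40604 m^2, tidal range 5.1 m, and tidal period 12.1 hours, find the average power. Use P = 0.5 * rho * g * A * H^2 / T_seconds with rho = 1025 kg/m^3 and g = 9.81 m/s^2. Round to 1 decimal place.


Convert period to seconds: T = 12.1 * 3600 = 43560.0 s
H^2 = 5.1^2 = 26.01
P = 0.5 * rho * g * A * H^2 / T
P = 0.5 * 1025 * 9.81 * 40604 * 26.01 / 43560.0
P = 121894.5 W

121894.5


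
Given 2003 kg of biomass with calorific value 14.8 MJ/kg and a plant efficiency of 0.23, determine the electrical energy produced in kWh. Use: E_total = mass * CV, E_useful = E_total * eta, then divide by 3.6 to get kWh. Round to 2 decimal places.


Total energy = mass * CV = 2003 * 14.8 = 29644.4 MJ
Useful energy = total * eta = 29644.4 * 0.23 = 6818.21 MJ
Convert to kWh: 6818.21 / 3.6
Useful energy = 1893.95 kWh

1893.95


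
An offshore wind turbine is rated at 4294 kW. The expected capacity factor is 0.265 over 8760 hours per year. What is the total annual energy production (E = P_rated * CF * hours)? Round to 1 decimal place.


Annual energy = rated_kW * capacity_factor * hours_per_year
Given: P_rated = 4294 kW, CF = 0.265, hours = 8760
E = 4294 * 0.265 * 8760
E = 9968091.6 kWh

9968091.6


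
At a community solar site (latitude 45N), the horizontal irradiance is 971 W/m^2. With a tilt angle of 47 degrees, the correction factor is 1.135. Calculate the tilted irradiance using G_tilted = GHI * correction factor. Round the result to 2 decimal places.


Identify the given values:
  GHI = 971 W/m^2, tilt correction factor = 1.135
Apply the formula G_tilted = GHI * factor:
  G_tilted = 971 * 1.135
  G_tilted = 1102.09 W/m^2

1102.09


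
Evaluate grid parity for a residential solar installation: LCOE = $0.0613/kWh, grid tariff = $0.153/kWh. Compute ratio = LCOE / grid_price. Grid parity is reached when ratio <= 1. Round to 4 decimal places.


Compare LCOE to grid price:
  LCOE = $0.0613/kWh, Grid price = $0.153/kWh
  Ratio = LCOE / grid_price = 0.0613 / 0.153 = 0.4007
  Grid parity achieved (ratio <= 1)? yes

0.4007


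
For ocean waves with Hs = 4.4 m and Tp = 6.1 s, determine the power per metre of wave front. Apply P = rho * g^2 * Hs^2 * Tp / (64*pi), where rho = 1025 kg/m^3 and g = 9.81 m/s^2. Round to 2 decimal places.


Apply wave power formula:
  g^2 = 9.81^2 = 96.2361
  Hs^2 = 4.4^2 = 19.36
  Numerator = rho * g^2 * Hs^2 * Tp = 1025 * 96.2361 * 19.36 * 6.1 = 11649225.93
  Denominator = 64 * pi = 201.0619
  P = 11649225.93 / 201.0619 = 57938.50 W/m

57938.50


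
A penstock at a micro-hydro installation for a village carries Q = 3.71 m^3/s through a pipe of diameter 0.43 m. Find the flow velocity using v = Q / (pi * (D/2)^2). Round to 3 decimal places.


Compute pipe cross-sectional area:
  A = pi * (D/2)^2 = pi * (0.43/2)^2 = 0.1452 m^2
Calculate velocity:
  v = Q / A = 3.71 / 0.1452
  v = 25.547 m/s

25.547


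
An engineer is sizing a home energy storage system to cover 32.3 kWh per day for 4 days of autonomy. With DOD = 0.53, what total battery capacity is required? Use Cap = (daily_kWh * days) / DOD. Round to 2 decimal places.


Total energy needed = daily * days = 32.3 * 4 = 129.2 kWh
Account for depth of discharge:
  Cap = total_energy / DOD = 129.2 / 0.53
  Cap = 243.77 kWh

243.77


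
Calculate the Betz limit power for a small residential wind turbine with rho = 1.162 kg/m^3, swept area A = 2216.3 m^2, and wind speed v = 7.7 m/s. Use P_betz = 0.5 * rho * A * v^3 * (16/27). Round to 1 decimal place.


The Betz coefficient Cp_max = 16/27 = 0.5926
v^3 = 7.7^3 = 456.533
P_betz = 0.5 * rho * A * v^3 * Cp_max
P_betz = 0.5 * 1.162 * 2216.3 * 456.533 * 0.5926
P_betz = 348363.8 W

348363.8


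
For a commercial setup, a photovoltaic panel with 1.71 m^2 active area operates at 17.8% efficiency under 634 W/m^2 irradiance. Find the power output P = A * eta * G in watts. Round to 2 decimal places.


Use the solar power formula P = A * eta * G.
Given: A = 1.71 m^2, eta = 0.178, G = 634 W/m^2
P = 1.71 * 0.178 * 634
P = 192.98 W

192.98


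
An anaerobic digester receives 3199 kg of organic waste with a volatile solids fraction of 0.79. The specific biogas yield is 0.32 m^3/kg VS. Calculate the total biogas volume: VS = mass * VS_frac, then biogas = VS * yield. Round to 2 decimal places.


Compute volatile solids:
  VS = mass * VS_fraction = 3199 * 0.79 = 2527.21 kg
Calculate biogas volume:
  Biogas = VS * specific_yield = 2527.21 * 0.32
  Biogas = 808.71 m^3

808.71


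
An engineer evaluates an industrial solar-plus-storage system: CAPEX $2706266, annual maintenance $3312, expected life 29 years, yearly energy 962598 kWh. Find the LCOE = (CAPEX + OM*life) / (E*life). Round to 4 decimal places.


Total cost = CAPEX + OM * lifetime = 2706266 + 3312 * 29 = 2706266 + 96048 = 2802314
Total generation = annual * lifetime = 962598 * 29 = 27915342 kWh
LCOE = 2802314 / 27915342
LCOE = 0.1004 $/kWh

0.1004


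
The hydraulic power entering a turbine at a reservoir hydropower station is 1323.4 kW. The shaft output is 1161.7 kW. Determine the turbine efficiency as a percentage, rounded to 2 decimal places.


Turbine efficiency = (output power / input power) * 100
eta = (1161.7 / 1323.4) * 100
eta = 87.78%

87.78


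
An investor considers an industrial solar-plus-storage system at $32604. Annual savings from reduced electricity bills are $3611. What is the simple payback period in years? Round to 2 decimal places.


Simple payback period = initial cost / annual savings
Payback = 32604 / 3611
Payback = 9.03 years

9.03


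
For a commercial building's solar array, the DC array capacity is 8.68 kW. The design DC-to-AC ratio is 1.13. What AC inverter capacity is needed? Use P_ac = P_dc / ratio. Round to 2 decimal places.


The inverter AC capacity is determined by the DC/AC ratio.
Given: P_dc = 8.68 kW, DC/AC ratio = 1.13
P_ac = P_dc / ratio = 8.68 / 1.13
P_ac = 7.68 kW

7.68


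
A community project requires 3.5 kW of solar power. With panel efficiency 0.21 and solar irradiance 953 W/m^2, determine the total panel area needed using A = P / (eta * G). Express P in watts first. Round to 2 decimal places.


Convert target power to watts: P = 3.5 * 1000 = 3500.0 W
Compute denominator: eta * G = 0.21 * 953 = 200.13
Required area A = P / (eta * G) = 3500.0 / 200.13
A = 17.49 m^2

17.49


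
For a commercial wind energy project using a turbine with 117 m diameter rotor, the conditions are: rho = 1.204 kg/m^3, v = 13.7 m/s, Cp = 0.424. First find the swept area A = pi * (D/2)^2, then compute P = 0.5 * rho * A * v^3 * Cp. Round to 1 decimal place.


Step 1 -- Compute swept area:
  A = pi * (D/2)^2 = pi * (117/2)^2 = 10751.32 m^2
Step 2 -- Apply wind power equation:
  P = 0.5 * rho * A * v^3 * Cp
  v^3 = 13.7^3 = 2571.353
  P = 0.5 * 1.204 * 10751.32 * 2571.353 * 0.424
  P = 7056440.0 W

7056440.0


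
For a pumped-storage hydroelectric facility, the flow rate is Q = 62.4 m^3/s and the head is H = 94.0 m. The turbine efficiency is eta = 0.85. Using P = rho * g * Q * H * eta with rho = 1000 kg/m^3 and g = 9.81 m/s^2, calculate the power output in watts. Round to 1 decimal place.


Apply the hydropower formula P = rho * g * Q * H * eta
rho * g = 1000 * 9.81 = 9810.0
P = 9810.0 * 62.4 * 94.0 * 0.85
P = 48910305.6 W

48910305.6


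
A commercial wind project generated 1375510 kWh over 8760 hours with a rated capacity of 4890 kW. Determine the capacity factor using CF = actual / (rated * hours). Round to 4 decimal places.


Capacity factor = actual output / maximum possible output
Maximum possible = rated * hours = 4890 * 8760 = 42836400 kWh
CF = 1375510 / 42836400
CF = 0.0321

0.0321


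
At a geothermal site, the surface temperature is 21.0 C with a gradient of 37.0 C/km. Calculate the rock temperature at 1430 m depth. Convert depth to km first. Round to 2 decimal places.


Convert depth to km: 1430 / 1000 = 1.43 km
Temperature increase = gradient * depth_km = 37.0 * 1.43 = 52.91 C
Temperature at depth = T_surface + delta_T = 21.0 + 52.91
T = 73.91 C

73.91


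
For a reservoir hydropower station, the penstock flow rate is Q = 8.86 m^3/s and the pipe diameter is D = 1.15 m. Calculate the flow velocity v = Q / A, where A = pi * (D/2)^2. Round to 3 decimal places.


Compute pipe cross-sectional area:
  A = pi * (D/2)^2 = pi * (1.15/2)^2 = 1.0387 m^2
Calculate velocity:
  v = Q / A = 8.86 / 1.0387
  v = 8.530 m/s

8.530


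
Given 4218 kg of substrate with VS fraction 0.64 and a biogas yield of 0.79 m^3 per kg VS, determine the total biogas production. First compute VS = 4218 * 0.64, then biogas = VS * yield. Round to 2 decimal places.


Compute volatile solids:
  VS = mass * VS_fraction = 4218 * 0.64 = 2699.52 kg
Calculate biogas volume:
  Biogas = VS * specific_yield = 2699.52 * 0.79
  Biogas = 2132.62 m^3

2132.62


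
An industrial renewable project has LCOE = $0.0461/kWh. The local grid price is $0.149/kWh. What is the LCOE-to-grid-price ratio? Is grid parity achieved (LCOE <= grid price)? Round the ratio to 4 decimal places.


Compare LCOE to grid price:
  LCOE = $0.0461/kWh, Grid price = $0.149/kWh
  Ratio = LCOE / grid_price = 0.0461 / 0.149 = 0.3094
  Grid parity achieved (ratio <= 1)? yes

0.3094


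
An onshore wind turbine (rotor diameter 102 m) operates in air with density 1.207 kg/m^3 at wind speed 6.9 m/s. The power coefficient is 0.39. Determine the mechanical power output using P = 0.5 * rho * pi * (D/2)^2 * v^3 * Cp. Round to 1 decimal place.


Step 1 -- Compute swept area:
  A = pi * (D/2)^2 = pi * (102/2)^2 = 8171.28 m^2
Step 2 -- Apply wind power equation:
  P = 0.5 * rho * A * v^3 * Cp
  v^3 = 6.9^3 = 328.509
  P = 0.5 * 1.207 * 8171.28 * 328.509 * 0.39
  P = 631799.6 W

631799.6


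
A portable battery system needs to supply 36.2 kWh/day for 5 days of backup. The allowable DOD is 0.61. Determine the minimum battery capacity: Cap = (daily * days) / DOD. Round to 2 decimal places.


Total energy needed = daily * days = 36.2 * 5 = 181.0 kWh
Account for depth of discharge:
  Cap = total_energy / DOD = 181.0 / 0.61
  Cap = 296.72 kWh

296.72


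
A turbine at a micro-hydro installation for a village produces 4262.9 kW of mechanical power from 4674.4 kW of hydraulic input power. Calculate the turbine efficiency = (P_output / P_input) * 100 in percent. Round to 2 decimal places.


Turbine efficiency = (output power / input power) * 100
eta = (4262.9 / 4674.4) * 100
eta = 91.20%

91.20


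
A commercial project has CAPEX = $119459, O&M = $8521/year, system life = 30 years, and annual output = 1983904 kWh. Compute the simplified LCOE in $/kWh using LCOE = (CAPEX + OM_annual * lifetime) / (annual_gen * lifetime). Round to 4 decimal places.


Total cost = CAPEX + OM * lifetime = 119459 + 8521 * 30 = 119459 + 255630 = 375089
Total generation = annual * lifetime = 1983904 * 30 = 59517120 kWh
LCOE = 375089 / 59517120
LCOE = 0.0063 $/kWh

0.0063


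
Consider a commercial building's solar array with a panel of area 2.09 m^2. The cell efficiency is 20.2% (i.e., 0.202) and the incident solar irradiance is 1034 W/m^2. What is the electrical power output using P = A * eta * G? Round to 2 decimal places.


Use the solar power formula P = A * eta * G.
Given: A = 2.09 m^2, eta = 0.202, G = 1034 W/m^2
P = 2.09 * 0.202 * 1034
P = 436.53 W

436.53


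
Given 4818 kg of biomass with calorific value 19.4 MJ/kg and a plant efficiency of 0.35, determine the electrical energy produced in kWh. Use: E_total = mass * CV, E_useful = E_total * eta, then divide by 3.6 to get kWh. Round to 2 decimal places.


Total energy = mass * CV = 4818 * 19.4 = 93469.2 MJ
Useful energy = total * eta = 93469.2 * 0.35 = 32714.22 MJ
Convert to kWh: 32714.22 / 3.6
Useful energy = 9087.28 kWh

9087.28


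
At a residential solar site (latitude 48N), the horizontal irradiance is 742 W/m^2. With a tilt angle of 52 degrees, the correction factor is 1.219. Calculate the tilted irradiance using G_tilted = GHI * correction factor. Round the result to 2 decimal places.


Identify the given values:
  GHI = 742 W/m^2, tilt correction factor = 1.219
Apply the formula G_tilted = GHI * factor:
  G_tilted = 742 * 1.219
  G_tilted = 904.50 W/m^2

904.50


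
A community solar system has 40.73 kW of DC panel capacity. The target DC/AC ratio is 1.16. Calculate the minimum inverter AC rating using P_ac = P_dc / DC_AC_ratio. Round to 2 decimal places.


The inverter AC capacity is determined by the DC/AC ratio.
Given: P_dc = 40.73 kW, DC/AC ratio = 1.16
P_ac = P_dc / ratio = 40.73 / 1.16
P_ac = 35.11 kW

35.11


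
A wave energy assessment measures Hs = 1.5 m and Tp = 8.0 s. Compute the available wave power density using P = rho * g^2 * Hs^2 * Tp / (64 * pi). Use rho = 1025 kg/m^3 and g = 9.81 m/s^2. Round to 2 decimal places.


Apply wave power formula:
  g^2 = 9.81^2 = 96.2361
  Hs^2 = 1.5^2 = 2.25
  Numerator = rho * g^2 * Hs^2 * Tp = 1025 * 96.2361 * 2.25 * 8.0 = 1775556.05
  Denominator = 64 * pi = 201.0619
  P = 1775556.05 / 201.0619 = 8830.89 W/m

8830.89


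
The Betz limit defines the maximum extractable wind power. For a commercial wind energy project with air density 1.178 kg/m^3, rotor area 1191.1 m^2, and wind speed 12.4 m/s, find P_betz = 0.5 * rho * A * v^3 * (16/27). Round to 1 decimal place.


The Betz coefficient Cp_max = 16/27 = 0.5926
v^3 = 12.4^3 = 1906.624
P_betz = 0.5 * rho * A * v^3 * Cp_max
P_betz = 0.5 * 1.178 * 1191.1 * 1906.624 * 0.5926
P_betz = 792656.1 W

792656.1


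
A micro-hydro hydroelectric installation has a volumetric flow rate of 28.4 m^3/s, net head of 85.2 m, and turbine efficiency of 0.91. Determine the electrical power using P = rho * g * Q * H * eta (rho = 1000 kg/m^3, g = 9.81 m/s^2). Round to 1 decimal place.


Apply the hydropower formula P = rho * g * Q * H * eta
rho * g = 1000 * 9.81 = 9810.0
P = 9810.0 * 28.4 * 85.2 * 0.91
P = 21600725.3 W

21600725.3


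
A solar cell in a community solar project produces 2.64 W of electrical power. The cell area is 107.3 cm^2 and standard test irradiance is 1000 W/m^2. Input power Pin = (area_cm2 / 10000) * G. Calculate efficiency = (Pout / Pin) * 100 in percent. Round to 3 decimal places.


First compute the input power:
  Pin = area_cm2 / 10000 * G = 107.3 / 10000 * 1000 = 10.73 W
Then compute efficiency:
  Efficiency = (Pout / Pin) * 100 = (2.64 / 10.73) * 100
  Efficiency = 24.604%

24.604


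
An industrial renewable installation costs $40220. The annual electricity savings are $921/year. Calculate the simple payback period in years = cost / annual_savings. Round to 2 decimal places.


Simple payback period = initial cost / annual savings
Payback = 40220 / 921
Payback = 43.67 years

43.67


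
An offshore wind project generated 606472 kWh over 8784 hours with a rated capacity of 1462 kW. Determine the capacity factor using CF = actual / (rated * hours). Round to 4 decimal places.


Capacity factor = actual output / maximum possible output
Maximum possible = rated * hours = 1462 * 8784 = 12842208 kWh
CF = 606472 / 12842208
CF = 0.0472

0.0472


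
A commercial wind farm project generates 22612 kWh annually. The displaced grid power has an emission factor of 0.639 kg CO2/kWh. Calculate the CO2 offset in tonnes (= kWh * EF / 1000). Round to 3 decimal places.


CO2 offset in kg = generation * emission_factor
CO2 offset = 22612 * 0.639 = 14449.07 kg
Convert to tonnes:
  CO2 offset = 14449.07 / 1000 = 14.449 tonnes

14.449


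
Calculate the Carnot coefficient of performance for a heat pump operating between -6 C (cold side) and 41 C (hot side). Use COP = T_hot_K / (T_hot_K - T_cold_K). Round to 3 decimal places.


Convert to Kelvin:
  T_hot = 41 + 273.15 = 314.15 K
  T_cold = -6 + 273.15 = 267.15 K
Apply Carnot COP formula:
  COP = T_hot_K / (T_hot_K - T_cold_K) = 314.15 / 47.0
  COP = 6.684

6.684


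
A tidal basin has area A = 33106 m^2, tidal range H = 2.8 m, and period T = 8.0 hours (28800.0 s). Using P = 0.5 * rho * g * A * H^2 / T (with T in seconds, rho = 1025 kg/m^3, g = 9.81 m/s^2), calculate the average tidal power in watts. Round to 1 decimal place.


Convert period to seconds: T = 8.0 * 3600 = 28800.0 s
H^2 = 2.8^2 = 7.84
P = 0.5 * rho * g * A * H^2 / T
P = 0.5 * 1025 * 9.81 * 33106 * 7.84 / 28800.0
P = 45309.9 W

45309.9


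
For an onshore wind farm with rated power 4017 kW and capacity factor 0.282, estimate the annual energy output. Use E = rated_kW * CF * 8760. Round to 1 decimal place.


Annual energy = rated_kW * capacity_factor * hours_per_year
Given: P_rated = 4017 kW, CF = 0.282, hours = 8760
E = 4017 * 0.282 * 8760
E = 9923275.4 kWh

9923275.4


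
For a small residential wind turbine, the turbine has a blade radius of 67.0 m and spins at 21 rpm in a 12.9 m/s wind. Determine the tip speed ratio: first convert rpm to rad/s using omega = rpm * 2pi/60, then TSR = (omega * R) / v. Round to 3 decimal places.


Convert rotational speed to rad/s:
  omega = 21 * 2 * pi / 60 = 2.1991 rad/s
Compute tip speed:
  v_tip = omega * R = 2.1991 * 67.0 = 147.341 m/s
Tip speed ratio:
  TSR = v_tip / v_wind = 147.341 / 12.9 = 11.422

11.422


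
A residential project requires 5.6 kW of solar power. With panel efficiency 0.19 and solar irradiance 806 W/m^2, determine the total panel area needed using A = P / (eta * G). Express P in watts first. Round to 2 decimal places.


Convert target power to watts: P = 5.6 * 1000 = 5600.0 W
Compute denominator: eta * G = 0.19 * 806 = 153.14
Required area A = P / (eta * G) = 5600.0 / 153.14
A = 36.57 m^2

36.57


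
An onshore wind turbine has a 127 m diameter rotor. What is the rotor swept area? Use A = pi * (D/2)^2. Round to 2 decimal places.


Compute the rotor radius:
  r = D / 2 = 127 / 2 = 63.5 m
Calculate swept area:
  A = pi * r^2 = pi * 63.5^2
  A = 12667.69 m^2

12667.69


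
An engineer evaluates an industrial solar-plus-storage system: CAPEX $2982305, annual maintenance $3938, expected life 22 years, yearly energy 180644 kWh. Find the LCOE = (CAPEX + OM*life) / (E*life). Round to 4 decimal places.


Total cost = CAPEX + OM * lifetime = 2982305 + 3938 * 22 = 2982305 + 86636 = 3068941
Total generation = annual * lifetime = 180644 * 22 = 3974168 kWh
LCOE = 3068941 / 3974168
LCOE = 0.7722 $/kWh

0.7722


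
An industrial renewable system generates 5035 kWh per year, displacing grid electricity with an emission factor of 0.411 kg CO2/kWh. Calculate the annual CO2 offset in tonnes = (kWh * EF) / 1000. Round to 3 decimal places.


CO2 offset in kg = generation * emission_factor
CO2 offset = 5035 * 0.411 = 2069.39 kg
Convert to tonnes:
  CO2 offset = 2069.39 / 1000 = 2.069 tonnes

2.069


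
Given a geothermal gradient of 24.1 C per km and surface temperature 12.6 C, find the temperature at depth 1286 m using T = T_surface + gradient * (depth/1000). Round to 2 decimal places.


Convert depth to km: 1286 / 1000 = 1.286 km
Temperature increase = gradient * depth_km = 24.1 * 1.286 = 30.99 C
Temperature at depth = T_surface + delta_T = 12.6 + 30.99
T = 43.59 C

43.59


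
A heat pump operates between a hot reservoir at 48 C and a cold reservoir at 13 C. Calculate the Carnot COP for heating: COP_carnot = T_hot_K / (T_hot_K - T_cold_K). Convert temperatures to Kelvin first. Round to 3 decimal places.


Convert to Kelvin:
  T_hot = 48 + 273.15 = 321.15 K
  T_cold = 13 + 273.15 = 286.15 K
Apply Carnot COP formula:
  COP = T_hot_K / (T_hot_K - T_cold_K) = 321.15 / 35.0
  COP = 9.176

9.176


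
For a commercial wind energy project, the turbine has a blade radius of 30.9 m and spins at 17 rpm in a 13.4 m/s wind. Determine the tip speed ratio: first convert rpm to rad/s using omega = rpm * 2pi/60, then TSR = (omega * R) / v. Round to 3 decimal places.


Convert rotational speed to rad/s:
  omega = 17 * 2 * pi / 60 = 1.7802 rad/s
Compute tip speed:
  v_tip = omega * R = 1.7802 * 30.9 = 55.009 m/s
Tip speed ratio:
  TSR = v_tip / v_wind = 55.009 / 13.4 = 4.105

4.105


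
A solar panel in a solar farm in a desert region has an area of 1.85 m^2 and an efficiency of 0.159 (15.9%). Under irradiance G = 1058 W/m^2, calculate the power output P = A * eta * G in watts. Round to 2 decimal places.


Use the solar power formula P = A * eta * G.
Given: A = 1.85 m^2, eta = 0.159, G = 1058 W/m^2
P = 1.85 * 0.159 * 1058
P = 311.21 W

311.21


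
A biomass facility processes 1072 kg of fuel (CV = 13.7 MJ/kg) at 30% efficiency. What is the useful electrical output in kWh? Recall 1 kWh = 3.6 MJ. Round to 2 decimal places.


Total energy = mass * CV = 1072 * 13.7 = 14686.4 MJ
Useful energy = total * eta = 14686.4 * 0.3 = 4405.92 MJ
Convert to kWh: 4405.92 / 3.6
Useful energy = 1223.87 kWh

1223.87


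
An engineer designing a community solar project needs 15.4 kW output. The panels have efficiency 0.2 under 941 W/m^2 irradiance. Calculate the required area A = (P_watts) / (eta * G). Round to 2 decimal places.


Convert target power to watts: P = 15.4 * 1000 = 15400.0 W
Compute denominator: eta * G = 0.2 * 941 = 188.2
Required area A = P / (eta * G) = 15400.0 / 188.2
A = 81.83 m^2

81.83


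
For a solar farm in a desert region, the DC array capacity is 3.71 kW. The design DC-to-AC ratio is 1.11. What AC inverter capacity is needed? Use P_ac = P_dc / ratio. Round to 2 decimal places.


The inverter AC capacity is determined by the DC/AC ratio.
Given: P_dc = 3.71 kW, DC/AC ratio = 1.11
P_ac = P_dc / ratio = 3.71 / 1.11
P_ac = 3.34 kW

3.34


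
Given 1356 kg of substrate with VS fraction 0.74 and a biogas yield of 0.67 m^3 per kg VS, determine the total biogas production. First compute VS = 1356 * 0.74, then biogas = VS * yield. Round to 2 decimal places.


Compute volatile solids:
  VS = mass * VS_fraction = 1356 * 0.74 = 1003.44 kg
Calculate biogas volume:
  Biogas = VS * specific_yield = 1003.44 * 0.67
  Biogas = 672.30 m^3

672.30


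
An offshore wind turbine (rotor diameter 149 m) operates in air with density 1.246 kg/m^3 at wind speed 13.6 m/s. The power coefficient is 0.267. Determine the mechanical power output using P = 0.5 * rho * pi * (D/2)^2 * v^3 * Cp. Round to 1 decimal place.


Step 1 -- Compute swept area:
  A = pi * (D/2)^2 = pi * (149/2)^2 = 17436.62 m^2
Step 2 -- Apply wind power equation:
  P = 0.5 * rho * A * v^3 * Cp
  v^3 = 13.6^3 = 2515.456
  P = 0.5 * 1.246 * 17436.62 * 2515.456 * 0.267
  P = 7295892.9 W

7295892.9


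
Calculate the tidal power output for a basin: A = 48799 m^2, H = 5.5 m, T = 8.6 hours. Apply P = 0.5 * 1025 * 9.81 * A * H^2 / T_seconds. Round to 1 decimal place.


Convert period to seconds: T = 8.6 * 3600 = 30960.0 s
H^2 = 5.5^2 = 30.25
P = 0.5 * rho * g * A * H^2 / T
P = 0.5 * 1025 * 9.81 * 48799 * 30.25 / 30960.0
P = 239716.7 W

239716.7


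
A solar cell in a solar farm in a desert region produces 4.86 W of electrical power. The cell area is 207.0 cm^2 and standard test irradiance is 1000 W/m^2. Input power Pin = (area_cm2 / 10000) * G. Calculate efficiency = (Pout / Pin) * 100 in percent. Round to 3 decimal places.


First compute the input power:
  Pin = area_cm2 / 10000 * G = 207.0 / 10000 * 1000 = 20.7 W
Then compute efficiency:
  Efficiency = (Pout / Pin) * 100 = (4.86 / 20.7) * 100
  Efficiency = 23.478%

23.478


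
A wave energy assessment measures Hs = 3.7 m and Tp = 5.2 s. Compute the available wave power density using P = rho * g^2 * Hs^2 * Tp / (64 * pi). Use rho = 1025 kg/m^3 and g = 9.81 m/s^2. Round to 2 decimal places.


Apply wave power formula:
  g^2 = 9.81^2 = 96.2361
  Hs^2 = 3.7^2 = 13.69
  Numerator = rho * g^2 * Hs^2 * Tp = 1025 * 96.2361 * 13.69 * 5.2 = 7022126.87
  Denominator = 64 * pi = 201.0619
  P = 7022126.87 / 201.0619 = 34925.19 W/m

34925.19


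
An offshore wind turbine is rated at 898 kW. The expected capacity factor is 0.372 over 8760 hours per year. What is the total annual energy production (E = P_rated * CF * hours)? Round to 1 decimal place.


Annual energy = rated_kW * capacity_factor * hours_per_year
Given: P_rated = 898 kW, CF = 0.372, hours = 8760
E = 898 * 0.372 * 8760
E = 2926330.6 kWh

2926330.6


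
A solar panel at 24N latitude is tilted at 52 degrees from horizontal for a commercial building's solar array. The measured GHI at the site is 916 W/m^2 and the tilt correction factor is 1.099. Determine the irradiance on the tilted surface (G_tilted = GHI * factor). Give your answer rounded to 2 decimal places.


Identify the given values:
  GHI = 916 W/m^2, tilt correction factor = 1.099
Apply the formula G_tilted = GHI * factor:
  G_tilted = 916 * 1.099
  G_tilted = 1006.68 W/m^2

1006.68


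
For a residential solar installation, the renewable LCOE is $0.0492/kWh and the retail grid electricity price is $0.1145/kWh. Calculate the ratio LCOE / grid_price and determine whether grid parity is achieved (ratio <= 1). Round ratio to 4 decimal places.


Compare LCOE to grid price:
  LCOE = $0.0492/kWh, Grid price = $0.1145/kWh
  Ratio = LCOE / grid_price = 0.0492 / 0.1145 = 0.4297
  Grid parity achieved (ratio <= 1)? yes

0.4297


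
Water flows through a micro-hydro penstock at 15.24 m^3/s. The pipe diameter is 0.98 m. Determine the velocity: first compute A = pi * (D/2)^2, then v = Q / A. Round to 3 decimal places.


Compute pipe cross-sectional area:
  A = pi * (D/2)^2 = pi * (0.98/2)^2 = 0.7543 m^2
Calculate velocity:
  v = Q / A = 15.24 / 0.7543
  v = 20.204 m/s

20.204


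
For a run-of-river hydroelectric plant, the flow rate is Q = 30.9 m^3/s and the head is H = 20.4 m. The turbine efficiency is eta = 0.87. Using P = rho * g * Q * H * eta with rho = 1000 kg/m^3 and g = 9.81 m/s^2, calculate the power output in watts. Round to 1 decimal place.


Apply the hydropower formula P = rho * g * Q * H * eta
rho * g = 1000 * 9.81 = 9810.0
P = 9810.0 * 30.9 * 20.4 * 0.87
P = 5379933.5 W

5379933.5


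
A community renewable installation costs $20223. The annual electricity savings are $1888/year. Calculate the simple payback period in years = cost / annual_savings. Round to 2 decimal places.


Simple payback period = initial cost / annual savings
Payback = 20223 / 1888
Payback = 10.71 years

10.71


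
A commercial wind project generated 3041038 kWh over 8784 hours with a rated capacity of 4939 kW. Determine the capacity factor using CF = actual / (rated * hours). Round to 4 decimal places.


Capacity factor = actual output / maximum possible output
Maximum possible = rated * hours = 4939 * 8784 = 43384176 kWh
CF = 3041038 / 43384176
CF = 0.0701

0.0701


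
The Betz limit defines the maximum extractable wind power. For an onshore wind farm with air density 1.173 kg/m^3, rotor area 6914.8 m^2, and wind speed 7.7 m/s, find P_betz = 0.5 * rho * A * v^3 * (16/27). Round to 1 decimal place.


The Betz coefficient Cp_max = 16/27 = 0.5926
v^3 = 7.7^3 = 456.533
P_betz = 0.5 * rho * A * v^3 * Cp_max
P_betz = 0.5 * 1.173 * 6914.8 * 456.533 * 0.5926
P_betz = 1097175.3 W

1097175.3


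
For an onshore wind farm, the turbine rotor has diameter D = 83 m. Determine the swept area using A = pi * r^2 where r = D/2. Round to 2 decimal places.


Compute the rotor radius:
  r = D / 2 = 83 / 2 = 41.5 m
Calculate swept area:
  A = pi * r^2 = pi * 41.5^2
  A = 5410.61 m^2

5410.61


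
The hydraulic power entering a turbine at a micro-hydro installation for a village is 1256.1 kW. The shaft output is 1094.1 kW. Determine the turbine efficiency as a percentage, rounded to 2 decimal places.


Turbine efficiency = (output power / input power) * 100
eta = (1094.1 / 1256.1) * 100
eta = 87.10%

87.10


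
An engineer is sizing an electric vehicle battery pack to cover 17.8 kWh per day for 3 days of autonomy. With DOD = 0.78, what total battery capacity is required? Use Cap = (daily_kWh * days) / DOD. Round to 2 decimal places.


Total energy needed = daily * days = 17.8 * 3 = 53.4 kWh
Account for depth of discharge:
  Cap = total_energy / DOD = 53.4 / 0.78
  Cap = 68.46 kWh

68.46


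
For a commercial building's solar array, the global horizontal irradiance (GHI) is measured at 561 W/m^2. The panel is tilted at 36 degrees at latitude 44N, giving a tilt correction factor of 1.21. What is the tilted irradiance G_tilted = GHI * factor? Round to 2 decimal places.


Identify the given values:
  GHI = 561 W/m^2, tilt correction factor = 1.21
Apply the formula G_tilted = GHI * factor:
  G_tilted = 561 * 1.21
  G_tilted = 678.81 W/m^2

678.81


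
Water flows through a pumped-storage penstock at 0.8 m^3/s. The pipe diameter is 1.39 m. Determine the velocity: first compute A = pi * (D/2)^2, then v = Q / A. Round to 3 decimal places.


Compute pipe cross-sectional area:
  A = pi * (D/2)^2 = pi * (1.39/2)^2 = 1.5175 m^2
Calculate velocity:
  v = Q / A = 0.8 / 1.5175
  v = 0.527 m/s

0.527


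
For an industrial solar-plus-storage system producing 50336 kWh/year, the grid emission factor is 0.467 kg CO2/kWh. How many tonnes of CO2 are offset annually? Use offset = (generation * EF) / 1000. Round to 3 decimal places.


CO2 offset in kg = generation * emission_factor
CO2 offset = 50336 * 0.467 = 23506.91 kg
Convert to tonnes:
  CO2 offset = 23506.91 / 1000 = 23.507 tonnes

23.507


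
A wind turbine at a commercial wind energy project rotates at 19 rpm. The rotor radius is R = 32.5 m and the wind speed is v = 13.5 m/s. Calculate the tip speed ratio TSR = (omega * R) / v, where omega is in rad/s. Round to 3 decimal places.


Convert rotational speed to rad/s:
  omega = 19 * 2 * pi / 60 = 1.9897 rad/s
Compute tip speed:
  v_tip = omega * R = 1.9897 * 32.5 = 64.664 m/s
Tip speed ratio:
  TSR = v_tip / v_wind = 64.664 / 13.5 = 4.790

4.790


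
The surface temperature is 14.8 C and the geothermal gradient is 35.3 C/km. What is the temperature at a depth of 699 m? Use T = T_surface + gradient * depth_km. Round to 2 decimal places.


Convert depth to km: 699 / 1000 = 0.699 km
Temperature increase = gradient * depth_km = 35.3 * 0.699 = 24.67 C
Temperature at depth = T_surface + delta_T = 14.8 + 24.67
T = 39.47 C

39.47


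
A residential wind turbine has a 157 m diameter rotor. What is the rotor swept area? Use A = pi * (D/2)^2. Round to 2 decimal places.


Compute the rotor radius:
  r = D / 2 = 157 / 2 = 78.5 m
Calculate swept area:
  A = pi * r^2 = pi * 78.5^2
  A = 19359.28 m^2

19359.28


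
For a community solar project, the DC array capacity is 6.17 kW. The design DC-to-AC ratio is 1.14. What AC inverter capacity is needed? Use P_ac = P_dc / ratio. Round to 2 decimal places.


The inverter AC capacity is determined by the DC/AC ratio.
Given: P_dc = 6.17 kW, DC/AC ratio = 1.14
P_ac = P_dc / ratio = 6.17 / 1.14
P_ac = 5.41 kW

5.41


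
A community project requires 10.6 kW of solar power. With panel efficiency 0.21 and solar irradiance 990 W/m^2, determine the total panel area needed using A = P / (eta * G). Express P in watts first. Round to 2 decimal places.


Convert target power to watts: P = 10.6 * 1000 = 10600.0 W
Compute denominator: eta * G = 0.21 * 990 = 207.9
Required area A = P / (eta * G) = 10600.0 / 207.9
A = 50.99 m^2

50.99


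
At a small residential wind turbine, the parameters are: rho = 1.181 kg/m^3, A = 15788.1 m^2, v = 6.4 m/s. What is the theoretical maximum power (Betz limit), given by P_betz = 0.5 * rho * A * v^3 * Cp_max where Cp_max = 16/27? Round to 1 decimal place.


The Betz coefficient Cp_max = 16/27 = 0.5926
v^3 = 6.4^3 = 262.144
P_betz = 0.5 * rho * A * v^3 * Cp_max
P_betz = 0.5 * 1.181 * 15788.1 * 262.144 * 0.5926
P_betz = 1448257.9 W

1448257.9


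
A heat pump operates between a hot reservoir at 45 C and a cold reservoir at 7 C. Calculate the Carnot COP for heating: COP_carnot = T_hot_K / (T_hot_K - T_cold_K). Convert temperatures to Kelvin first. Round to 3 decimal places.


Convert to Kelvin:
  T_hot = 45 + 273.15 = 318.15 K
  T_cold = 7 + 273.15 = 280.15 K
Apply Carnot COP formula:
  COP = T_hot_K / (T_hot_K - T_cold_K) = 318.15 / 38.0
  COP = 8.372

8.372


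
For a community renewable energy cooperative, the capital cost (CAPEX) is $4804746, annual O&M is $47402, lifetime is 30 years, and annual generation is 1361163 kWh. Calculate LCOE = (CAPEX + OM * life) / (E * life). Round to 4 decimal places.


Total cost = CAPEX + OM * lifetime = 4804746 + 47402 * 30 = 4804746 + 1422060 = 6226806
Total generation = annual * lifetime = 1361163 * 30 = 40834890 kWh
LCOE = 6226806 / 40834890
LCOE = 0.1525 $/kWh

0.1525


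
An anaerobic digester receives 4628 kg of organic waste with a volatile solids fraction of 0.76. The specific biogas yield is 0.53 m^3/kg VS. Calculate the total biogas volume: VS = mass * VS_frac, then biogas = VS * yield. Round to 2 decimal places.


Compute volatile solids:
  VS = mass * VS_fraction = 4628 * 0.76 = 3517.28 kg
Calculate biogas volume:
  Biogas = VS * specific_yield = 3517.28 * 0.53
  Biogas = 1864.16 m^3

1864.16


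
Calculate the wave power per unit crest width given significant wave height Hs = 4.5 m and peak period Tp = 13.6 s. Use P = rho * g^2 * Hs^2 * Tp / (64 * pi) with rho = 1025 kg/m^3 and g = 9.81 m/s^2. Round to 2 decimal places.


Apply wave power formula:
  g^2 = 9.81^2 = 96.2361
  Hs^2 = 4.5^2 = 20.25
  Numerator = rho * g^2 * Hs^2 * Tp = 1025 * 96.2361 * 20.25 * 13.6 = 27166007.49
  Denominator = 64 * pi = 201.0619
  P = 27166007.49 / 201.0619 = 135112.64 W/m

135112.64


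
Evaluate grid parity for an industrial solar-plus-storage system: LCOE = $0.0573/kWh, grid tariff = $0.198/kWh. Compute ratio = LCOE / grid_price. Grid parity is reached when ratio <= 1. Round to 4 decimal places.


Compare LCOE to grid price:
  LCOE = $0.0573/kWh, Grid price = $0.198/kWh
  Ratio = LCOE / grid_price = 0.0573 / 0.198 = 0.2894
  Grid parity achieved (ratio <= 1)? yes

0.2894


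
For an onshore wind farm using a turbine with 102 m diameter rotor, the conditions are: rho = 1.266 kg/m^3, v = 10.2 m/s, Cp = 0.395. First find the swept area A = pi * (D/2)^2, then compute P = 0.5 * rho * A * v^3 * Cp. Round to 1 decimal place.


Step 1 -- Compute swept area:
  A = pi * (D/2)^2 = pi * (102/2)^2 = 8171.28 m^2
Step 2 -- Apply wind power equation:
  P = 0.5 * rho * A * v^3 * Cp
  v^3 = 10.2^3 = 1061.208
  P = 0.5 * 1.266 * 8171.28 * 1061.208 * 0.395
  P = 2168161.1 W

2168161.1


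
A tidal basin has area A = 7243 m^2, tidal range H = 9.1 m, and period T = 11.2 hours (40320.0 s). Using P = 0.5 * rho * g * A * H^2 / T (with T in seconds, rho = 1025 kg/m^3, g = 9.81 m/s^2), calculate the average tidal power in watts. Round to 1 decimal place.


Convert period to seconds: T = 11.2 * 3600 = 40320.0 s
H^2 = 9.1^2 = 82.81
P = 0.5 * rho * g * A * H^2 / T
P = 0.5 * 1025 * 9.81 * 7243 * 82.81 / 40320.0
P = 74790.0 W

74790.0


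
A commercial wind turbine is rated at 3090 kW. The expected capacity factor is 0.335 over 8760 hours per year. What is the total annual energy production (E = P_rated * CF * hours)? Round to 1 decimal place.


Annual energy = rated_kW * capacity_factor * hours_per_year
Given: P_rated = 3090 kW, CF = 0.335, hours = 8760
E = 3090 * 0.335 * 8760
E = 9067914.0 kWh

9067914.0


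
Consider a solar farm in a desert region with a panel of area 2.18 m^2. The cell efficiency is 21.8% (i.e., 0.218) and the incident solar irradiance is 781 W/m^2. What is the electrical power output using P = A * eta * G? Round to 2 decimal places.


Use the solar power formula P = A * eta * G.
Given: A = 2.18 m^2, eta = 0.218, G = 781 W/m^2
P = 2.18 * 0.218 * 781
P = 371.16 W

371.16


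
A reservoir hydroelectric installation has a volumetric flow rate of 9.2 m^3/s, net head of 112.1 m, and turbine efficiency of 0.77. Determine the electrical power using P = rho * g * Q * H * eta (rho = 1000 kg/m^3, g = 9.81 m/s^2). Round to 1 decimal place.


Apply the hydropower formula P = rho * g * Q * H * eta
rho * g = 1000 * 9.81 = 9810.0
P = 9810.0 * 9.2 * 112.1 * 0.77
P = 7790281.9 W

7790281.9


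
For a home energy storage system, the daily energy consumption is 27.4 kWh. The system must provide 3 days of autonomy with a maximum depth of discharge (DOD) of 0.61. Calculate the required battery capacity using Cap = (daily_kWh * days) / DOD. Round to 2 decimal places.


Total energy needed = daily * days = 27.4 * 3 = 82.2 kWh
Account for depth of discharge:
  Cap = total_energy / DOD = 82.2 / 0.61
  Cap = 134.75 kWh

134.75


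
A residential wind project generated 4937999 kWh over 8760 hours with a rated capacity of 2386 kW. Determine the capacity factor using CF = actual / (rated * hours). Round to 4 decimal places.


Capacity factor = actual output / maximum possible output
Maximum possible = rated * hours = 2386 * 8760 = 20901360 kWh
CF = 4937999 / 20901360
CF = 0.2363

0.2363


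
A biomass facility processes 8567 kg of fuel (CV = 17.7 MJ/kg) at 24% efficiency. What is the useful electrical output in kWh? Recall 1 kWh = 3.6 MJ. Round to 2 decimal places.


Total energy = mass * CV = 8567 * 17.7 = 151635.9 MJ
Useful energy = total * eta = 151635.9 * 0.24 = 36392.62 MJ
Convert to kWh: 36392.62 / 3.6
Useful energy = 10109.06 kWh

10109.06
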